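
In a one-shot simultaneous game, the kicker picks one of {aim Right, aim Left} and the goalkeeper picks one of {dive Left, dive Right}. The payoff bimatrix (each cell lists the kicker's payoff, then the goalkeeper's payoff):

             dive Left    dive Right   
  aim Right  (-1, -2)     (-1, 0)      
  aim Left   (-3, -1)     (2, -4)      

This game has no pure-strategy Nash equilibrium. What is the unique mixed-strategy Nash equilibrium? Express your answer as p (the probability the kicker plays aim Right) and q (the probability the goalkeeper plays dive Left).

p = 3/5, q = 3/5

In a mixed equilibrium the goalkeeper is indifferent between dive Left and dive Right; this condition fixes p.
  the goalkeeper's payoff from dive Left: p·(-2) + (1−p)·(-1) = -p - 1
  the goalkeeper's payoff from dive Right: p·0 + (1−p)·(-4) = 4p - 4
  -p - 1 = 4p - 4  ⇒  -5p = -3  ⇒  p = 3/5.
The goalkeeper's mix must leave the kicker indifferent between aim Right and aim Left.
  the kicker's expected payoff from aim Right: q·(-1) + (1−q)·(-1) = -1
  the kicker's expected payoff from aim Left: q·(-3) + (1−q)·2 = -5q + 2
  -1 = -5q + 2  ⇒  5q = 3  ⇒  q = 3/5.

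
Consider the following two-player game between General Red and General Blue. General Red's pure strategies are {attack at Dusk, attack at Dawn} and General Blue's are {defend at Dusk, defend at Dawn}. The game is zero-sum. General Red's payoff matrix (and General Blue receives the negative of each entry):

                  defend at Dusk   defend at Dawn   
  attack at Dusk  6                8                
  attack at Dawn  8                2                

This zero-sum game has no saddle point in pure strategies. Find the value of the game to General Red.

General Red's indifference between attack at Dusk and attack at Dawn determines General Blue's mixing probability q:
  General Red's payoff to attack at Dusk: q·6 + (1−q)·8 = -2q + 8
  General Red's payoff to attack at Dawn: q·8 + (1−q)·2 = 6q + 2
  -2q + 8 = 6q + 2  ⇒  -8q = -6  ⇒  q = 3/4.
The value is General Red's expected payoff against this mix (using attack at Dusk): (3/4)·6 + (1/4)·8 = 13/2.

v = 13/2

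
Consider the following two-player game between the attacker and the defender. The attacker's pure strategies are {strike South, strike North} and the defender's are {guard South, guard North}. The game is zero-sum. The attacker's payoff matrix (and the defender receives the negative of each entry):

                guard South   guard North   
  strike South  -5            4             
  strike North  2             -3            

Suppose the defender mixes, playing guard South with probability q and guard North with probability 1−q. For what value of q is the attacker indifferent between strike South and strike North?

Set the attacker's expected payoff from strike South equal to that from strike North:
  the attacker's payoff from strike South: q·(-5) + (1−q)·4 = -9q + 4
  the attacker's payoff from strike North: q·2 + (1−q)·(-3) = 5q - 3
  -9q + 4 = 5q - 3  ⇒  -14q = -7  ⇒  q = 1/2.

q = 1/2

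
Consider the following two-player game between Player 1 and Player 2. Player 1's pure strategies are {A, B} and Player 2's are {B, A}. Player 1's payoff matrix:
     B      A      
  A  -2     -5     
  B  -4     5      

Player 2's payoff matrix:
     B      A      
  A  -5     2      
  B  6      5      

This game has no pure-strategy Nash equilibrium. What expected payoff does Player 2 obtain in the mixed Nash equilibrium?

Player 2's indifference between B and A determines Player 1's mixing probability p:
  Player 2's payoff from B: p·(-5) + (1−p)·6 = -11p + 6
  Player 2's payoff from A: p·2 + (1−p)·5 = -3p + 5
  -11p + 6 = -3p + 5  ⇒  -8p = -1  ⇒  p = 1/8.
At equilibrium Player 2 is indifferent across columns, so Player 2's payoff equals the payoff from B: (1/8)·(-5) + (7/8)·6 = 37/8.

37/8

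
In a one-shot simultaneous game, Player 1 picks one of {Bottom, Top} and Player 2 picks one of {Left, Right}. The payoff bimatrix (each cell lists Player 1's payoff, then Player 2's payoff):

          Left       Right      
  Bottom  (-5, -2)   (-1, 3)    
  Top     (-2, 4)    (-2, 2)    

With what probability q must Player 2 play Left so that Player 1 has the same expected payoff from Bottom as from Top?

q = 1/4

Set Player 1's expected payoff from Bottom equal to that from Top:
  Player 1's expected payoff from Bottom: q·(-5) + (1−q)·(-1) = -4q - 1
  Player 1's expected payoff from Top: q·(-2) + (1−q)·(-2) = -2
  -4q - 1 = -2  ⇒  -4q = -1  ⇒  q = 1/4.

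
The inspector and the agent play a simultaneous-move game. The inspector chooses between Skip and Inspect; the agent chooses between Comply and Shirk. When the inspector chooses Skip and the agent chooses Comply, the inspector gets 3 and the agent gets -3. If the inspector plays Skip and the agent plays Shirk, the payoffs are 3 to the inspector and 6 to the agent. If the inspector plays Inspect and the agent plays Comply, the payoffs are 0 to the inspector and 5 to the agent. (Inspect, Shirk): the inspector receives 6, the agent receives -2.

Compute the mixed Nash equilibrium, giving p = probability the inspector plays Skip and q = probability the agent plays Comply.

Set the agent's expected payoff from Comply equal to that from Shirk:
  the agent's payoff to Comply: p·(-3) + (1−p)·5 = -8p + 5
  the agent's payoff to Shirk: p·6 + (1−p)·(-2) = 8p - 2
  -8p + 5 = 8p - 2  ⇒  -16p = -7  ⇒  p = 7/16.
The inspector's indifference between Skip and Inspect determines the agent's mixing probability q:
  the inspector's payoff to Skip: q·3 + (1−q)·3 = 3
  the inspector's payoff to Inspect: q·0 + (1−q)·6 = -6q + 6
  3 = -6q + 6  ⇒  6q = 3  ⇒  q = 1/2.

p = 7/16, q = 1/2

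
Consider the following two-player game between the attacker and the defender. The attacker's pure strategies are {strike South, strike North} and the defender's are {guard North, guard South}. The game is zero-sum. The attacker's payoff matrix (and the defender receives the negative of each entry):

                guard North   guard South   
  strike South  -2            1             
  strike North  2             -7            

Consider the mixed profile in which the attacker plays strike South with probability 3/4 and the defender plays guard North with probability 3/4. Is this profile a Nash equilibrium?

Given the defender's mix q = 3/4, the attacker's payoff from strike South is -5/4 but from strike North is -1/4. The attacker strictly prefers strike North, so the attacker would not mix.
So the proposed profile is not a Nash equilibrium.

No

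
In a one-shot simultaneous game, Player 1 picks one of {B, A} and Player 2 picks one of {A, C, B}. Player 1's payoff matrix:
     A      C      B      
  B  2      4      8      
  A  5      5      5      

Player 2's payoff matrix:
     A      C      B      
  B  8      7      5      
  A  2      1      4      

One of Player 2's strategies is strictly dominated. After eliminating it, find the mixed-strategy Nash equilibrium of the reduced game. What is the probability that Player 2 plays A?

q = 1/2

Player 2's strategy C is strictly dominated by A: 8 > 7 and 2 > 1. Eliminate C.
Set Player 1's expected payoff from B equal to that from A:
  Player 1's payoff from B: q·2 + (1−q)·8 = -6q + 8
  Player 1's payoff from A: q·5 + (1−q)·5 = 5
  -6q + 8 = 5  ⇒  -6q = -3  ⇒  q = 1/2.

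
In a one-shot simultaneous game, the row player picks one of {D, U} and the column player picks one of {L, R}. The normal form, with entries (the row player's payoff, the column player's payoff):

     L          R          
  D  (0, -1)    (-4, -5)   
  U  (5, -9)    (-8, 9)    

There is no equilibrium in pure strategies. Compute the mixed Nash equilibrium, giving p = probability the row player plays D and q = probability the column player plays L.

p = 9/11, q = 4/9

For the column player to be willing to mix, the column player must be indifferent between L and R, which pins down the row player's mix.
  the column player's payoff to L: p·(-1) + (1−p)·(-9) = 8p - 9
  the column player's payoff to R: p·(-5) + (1−p)·9 = -14p + 9
  8p - 9 = -14p + 9  ⇒  22p = 18  ⇒  p = 9/11.
The column player's mix must leave the row player indifferent between D and U.
  the row player's payoff from D: q·0 + (1−q)·(-4) = 4q - 4
  the row player's payoff from U: q·5 + (1−q)·(-8) = 13q - 8
  4q - 4 = 13q - 8  ⇒  -9q = -4  ⇒  q = 4/9.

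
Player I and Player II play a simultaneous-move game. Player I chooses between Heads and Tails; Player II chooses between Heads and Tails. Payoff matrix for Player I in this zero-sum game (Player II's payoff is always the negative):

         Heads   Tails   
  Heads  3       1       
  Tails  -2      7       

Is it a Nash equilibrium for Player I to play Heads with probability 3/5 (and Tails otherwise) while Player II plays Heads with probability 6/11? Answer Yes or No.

Given Player I's mix p = 3/5, Player II's payoff from Heads is -1 but from Tails is -17/5. Player II strictly prefers Heads, so Player II would not mix.
So the proposed profile is not a Nash equilibrium.

No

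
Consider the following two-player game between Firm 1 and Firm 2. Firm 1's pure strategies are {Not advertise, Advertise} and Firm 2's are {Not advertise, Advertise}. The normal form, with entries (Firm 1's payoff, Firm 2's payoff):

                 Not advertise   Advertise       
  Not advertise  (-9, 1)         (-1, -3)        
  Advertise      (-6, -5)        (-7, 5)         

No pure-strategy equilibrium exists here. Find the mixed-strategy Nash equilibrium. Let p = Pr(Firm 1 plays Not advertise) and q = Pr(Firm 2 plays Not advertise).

p = 5/7, q = 2/3

In a mixed equilibrium Firm 2 is indifferent between Not advertise and Advertise; this condition fixes p.
  Firm 2's payoff to Not advertise: p·1 + (1−p)·(-5) = 6p - 5
  Firm 2's payoff to Advertise: p·(-3) + (1−p)·5 = -8p + 5
  6p - 5 = -8p + 5  ⇒  14p = 10  ⇒  p = 5/7.
For Firm 1 to be willing to mix, Firm 1 must be indifferent between Not advertise and Advertise, which pins down Firm 2's mix.
  Firm 1's payoff to Not advertise: q·(-9) + (1−q)·(-1) = -8q - 1
  Firm 1's payoff to Advertise: q·(-6) + (1−q)·(-7) = q - 7
  -8q - 1 = q - 7  ⇒  -9q = -6  ⇒  q = 2/3.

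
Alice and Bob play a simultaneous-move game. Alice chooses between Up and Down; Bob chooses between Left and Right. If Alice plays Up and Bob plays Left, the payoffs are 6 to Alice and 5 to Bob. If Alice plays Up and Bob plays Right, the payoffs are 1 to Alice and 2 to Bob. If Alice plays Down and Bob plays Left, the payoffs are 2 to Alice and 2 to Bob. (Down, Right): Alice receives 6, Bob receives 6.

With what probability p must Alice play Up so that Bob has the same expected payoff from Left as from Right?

Set Bob's expected payoff from Left equal to that from Right:
  Bob's payoff to Left: p·5 + (1−p)·2 = 3p + 2
  Bob's payoff to Right: p·2 + (1−p)·6 = -4p + 6
  3p + 2 = -4p + 6  ⇒  7p = 4  ⇒  p = 4/7.

p = 4/7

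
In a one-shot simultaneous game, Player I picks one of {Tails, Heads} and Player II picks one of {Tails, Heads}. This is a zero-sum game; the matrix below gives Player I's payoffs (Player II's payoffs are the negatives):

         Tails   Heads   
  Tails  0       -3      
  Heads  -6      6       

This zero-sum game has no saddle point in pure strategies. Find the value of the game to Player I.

v = -6/5

In a mixed equilibrium Player I is indifferent between Tails and Heads; this condition fixes q.
  Player I's payoff from Tails: q·0 + (1−q)·(-3) = 3q - 3
  Player I's payoff from Heads: q·(-6) + (1−q)·6 = -12q + 6
  3q - 3 = -12q + 6  ⇒  15q = 9  ⇒  q = 3/5.
The value is Player I's expected payoff against this mix (using Tails): (3/5)·0 + (2/5)·(-3) = -6/5.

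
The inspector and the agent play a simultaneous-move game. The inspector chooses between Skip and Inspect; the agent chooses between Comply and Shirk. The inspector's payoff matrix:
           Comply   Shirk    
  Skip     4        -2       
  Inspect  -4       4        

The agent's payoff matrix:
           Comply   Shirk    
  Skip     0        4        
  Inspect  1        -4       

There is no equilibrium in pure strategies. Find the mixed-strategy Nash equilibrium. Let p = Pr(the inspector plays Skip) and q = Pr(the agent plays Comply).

The agent's indifference between Comply and Shirk determines the inspector's mixing probability p:
  the agent's payoff from Comply: p·0 + (1−p)·1 = -p + 1
  the agent's payoff from Shirk: p·4 + (1−p)·(-4) = 8p - 4
  -p + 1 = 8p - 4  ⇒  -9p = -5  ⇒  p = 5/9.
Set the inspector's expected payoff from Skip equal to that from Inspect:
  the inspector's payoff to Skip: q·4 + (1−q)·(-2) = 6q - 2
  the inspector's payoff to Inspect: q·(-4) + (1−q)·4 = -8q + 4
  6q - 2 = -8q + 4  ⇒  14q = 6  ⇒  q = 3/7.

p = 5/9, q = 3/7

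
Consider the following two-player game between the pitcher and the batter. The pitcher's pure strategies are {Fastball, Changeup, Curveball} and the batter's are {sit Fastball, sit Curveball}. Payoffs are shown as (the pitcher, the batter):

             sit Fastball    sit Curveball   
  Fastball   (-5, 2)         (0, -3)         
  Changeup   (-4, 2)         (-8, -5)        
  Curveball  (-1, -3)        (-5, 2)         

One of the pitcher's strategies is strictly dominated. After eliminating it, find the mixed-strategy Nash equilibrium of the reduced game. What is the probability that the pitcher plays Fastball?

p = 1/2

The pitcher's strategy Changeup is strictly dominated by Curveball: -1 > -4 and -5 > -8. Eliminate Changeup.
In a mixed equilibrium the batter is indifferent between sit Fastball and sit Curveball; this condition fixes p.
  the batter's payoff from sit Fastball: p·2 + (1−p)·(-3) = 5p - 3
  the batter's payoff from sit Curveball: p·(-3) + (1−p)·2 = -5p + 2
  5p - 3 = -5p + 2  ⇒  10p = 5  ⇒  p = 1/2.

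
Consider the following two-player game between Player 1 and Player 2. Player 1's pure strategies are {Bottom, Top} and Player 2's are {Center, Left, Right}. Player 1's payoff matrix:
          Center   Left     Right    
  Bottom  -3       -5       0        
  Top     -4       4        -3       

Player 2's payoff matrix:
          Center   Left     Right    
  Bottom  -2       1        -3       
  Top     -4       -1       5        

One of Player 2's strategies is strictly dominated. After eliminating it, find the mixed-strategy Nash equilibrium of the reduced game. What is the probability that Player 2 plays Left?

Player 2's strategy Center is strictly dominated by Left: 1 > -2 and -1 > -4. Eliminate Center.
Set Player 1's expected payoff from Bottom equal to that from Top:
  Player 1's payoff from Bottom: q·(-5) + (1−q)·0 = -5q
  Player 1's payoff from Top: q·4 + (1−q)·(-3) = 7q - 3
  -5q = 7q - 3  ⇒  -12q = -3  ⇒  q = 1/4.

q = 1/4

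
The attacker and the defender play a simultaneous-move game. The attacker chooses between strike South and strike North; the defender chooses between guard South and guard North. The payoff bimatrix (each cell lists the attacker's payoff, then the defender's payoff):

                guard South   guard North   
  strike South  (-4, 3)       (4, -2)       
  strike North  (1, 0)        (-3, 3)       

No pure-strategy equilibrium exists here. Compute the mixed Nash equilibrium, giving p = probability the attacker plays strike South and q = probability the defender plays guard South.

For the defender to be willing to mix, the defender must be indifferent between guard South and guard North, which pins down the attacker's mix.
  the defender's expected payoff from guard South: p·3 + (1−p)·0 = 3p
  the defender's expected payoff from guard North: p·(-2) + (1−p)·3 = -5p + 3
  3p = -5p + 3  ⇒  8p = 3  ⇒  p = 3/8.
In a mixed equilibrium the attacker is indifferent between strike South and strike North; this condition fixes q.
  the attacker's payoff from strike South: q·(-4) + (1−q)·4 = -8q + 4
  the attacker's payoff from strike North: q·1 + (1−q)·(-3) = 4q - 3
  -8q + 4 = 4q - 3  ⇒  -12q = -7  ⇒  q = 7/12.

p = 3/8, q = 7/12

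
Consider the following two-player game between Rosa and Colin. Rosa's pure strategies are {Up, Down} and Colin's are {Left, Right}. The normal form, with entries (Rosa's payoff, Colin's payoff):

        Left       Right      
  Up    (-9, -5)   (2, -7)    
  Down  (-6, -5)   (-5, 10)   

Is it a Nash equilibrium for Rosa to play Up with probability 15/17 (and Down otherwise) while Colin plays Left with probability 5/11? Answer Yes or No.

Given Colin's mix q = 5/11, Rosa's payoff from Up is -3 but from Down is -60/11. Rosa strictly prefers Up, so Rosa would not mix.
So the proposed profile is not a Nash equilibrium.

No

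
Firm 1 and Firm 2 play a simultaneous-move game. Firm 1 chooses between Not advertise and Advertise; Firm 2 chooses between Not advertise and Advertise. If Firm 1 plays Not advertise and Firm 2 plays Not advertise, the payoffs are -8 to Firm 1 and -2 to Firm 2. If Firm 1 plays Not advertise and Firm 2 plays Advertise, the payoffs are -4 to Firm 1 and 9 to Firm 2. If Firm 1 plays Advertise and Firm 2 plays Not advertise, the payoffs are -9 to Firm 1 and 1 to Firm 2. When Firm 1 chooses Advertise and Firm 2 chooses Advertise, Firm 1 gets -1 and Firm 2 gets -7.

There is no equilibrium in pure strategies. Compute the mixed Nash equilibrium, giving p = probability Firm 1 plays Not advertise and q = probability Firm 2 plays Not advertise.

p = 8/19, q = 3/4

For Firm 2 to be willing to mix, Firm 2 must be indifferent between Not advertise and Advertise, which pins down Firm 1's mix.
  Firm 2's expected payoff from Not advertise: p·(-2) + (1−p)·1 = -3p + 1
  Firm 2's expected payoff from Advertise: p·9 + (1−p)·(-7) = 16p - 7
  -3p + 1 = 16p - 7  ⇒  -19p = -8  ⇒  p = 8/19.
Firm 2's mix must leave Firm 1 indifferent between Not advertise and Advertise.
  Firm 1's expected payoff from Not advertise: q·(-8) + (1−q)·(-4) = -4q - 4
  Firm 1's expected payoff from Advertise: q·(-9) + (1−q)·(-1) = -8q - 1
  -4q - 4 = -8q - 1  ⇒  4q = 3  ⇒  q = 3/4.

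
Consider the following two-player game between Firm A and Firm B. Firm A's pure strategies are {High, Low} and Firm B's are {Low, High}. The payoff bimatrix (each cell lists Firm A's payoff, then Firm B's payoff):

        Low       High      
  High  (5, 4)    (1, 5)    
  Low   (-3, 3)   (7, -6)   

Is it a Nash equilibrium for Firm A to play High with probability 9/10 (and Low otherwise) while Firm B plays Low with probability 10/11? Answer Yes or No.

No

Given Firm B's mix q = 10/11, Firm A's payoff from High is 51/11 but from Low is -23/11. Firm A strictly prefers High, so Firm A would not mix.
So the proposed profile is not a Nash equilibrium.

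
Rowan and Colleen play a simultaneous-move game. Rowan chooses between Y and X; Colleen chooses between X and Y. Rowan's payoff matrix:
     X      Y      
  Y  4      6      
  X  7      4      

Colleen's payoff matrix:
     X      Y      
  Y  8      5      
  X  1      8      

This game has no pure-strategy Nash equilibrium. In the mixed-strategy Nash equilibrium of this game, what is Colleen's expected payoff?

Set Colleen's expected payoff from X equal to that from Y:
  Colleen's payoff from X: p·8 + (1−p)·1 = 7p + 1
  Colleen's payoff from Y: p·5 + (1−p)·8 = -3p + 8
  7p + 1 = -3p + 8  ⇒  10p = 7  ⇒  p = 7/10.
At equilibrium Colleen is indifferent across columns, so Colleen's payoff equals the payoff from X: (7/10)·8 + (3/10)·1 = 59/10.

59/10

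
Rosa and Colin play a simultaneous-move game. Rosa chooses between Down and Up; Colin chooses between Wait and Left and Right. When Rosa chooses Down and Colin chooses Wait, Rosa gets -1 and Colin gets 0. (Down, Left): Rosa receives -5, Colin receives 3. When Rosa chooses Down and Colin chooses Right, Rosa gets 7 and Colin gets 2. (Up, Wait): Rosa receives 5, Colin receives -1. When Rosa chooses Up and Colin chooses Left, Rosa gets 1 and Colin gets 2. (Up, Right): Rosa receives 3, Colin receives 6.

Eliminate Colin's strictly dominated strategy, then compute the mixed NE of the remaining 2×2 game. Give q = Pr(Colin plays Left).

Colin's strategy Wait is strictly dominated by Left: 3 > 0 and 2 > -1. Eliminate Wait.
Rosa's indifference between Down and Up determines Colin's mixing probability q:
  Rosa's expected payoff from Down: q·(-5) + (1−q)·7 = -12q + 7
  Rosa's expected payoff from Up: q·1 + (1−q)·3 = -2q + 3
  -12q + 7 = -2q + 3  ⇒  -10q = -4  ⇒  q = 2/5.

q = 2/5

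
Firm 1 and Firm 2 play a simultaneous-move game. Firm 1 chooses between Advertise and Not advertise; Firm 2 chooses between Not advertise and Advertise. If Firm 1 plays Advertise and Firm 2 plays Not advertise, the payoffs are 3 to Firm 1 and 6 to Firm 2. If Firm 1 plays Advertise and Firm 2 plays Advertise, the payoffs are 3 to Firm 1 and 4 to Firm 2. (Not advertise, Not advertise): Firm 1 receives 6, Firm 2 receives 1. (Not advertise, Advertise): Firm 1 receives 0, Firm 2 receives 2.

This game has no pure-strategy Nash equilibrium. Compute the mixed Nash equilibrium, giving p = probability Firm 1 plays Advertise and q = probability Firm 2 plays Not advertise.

p = 1/3, q = 1/2

Firm 2's indifference between Not advertise and Advertise determines Firm 1's mixing probability p:
  Firm 2's payoff to Not advertise: p·6 + (1−p)·1 = 5p + 1
  Firm 2's payoff to Advertise: p·4 + (1−p)·2 = 2p + 2
  5p + 1 = 2p + 2  ⇒  3p = 1  ⇒  p = 1/3.
Set Firm 1's expected payoff from Advertise equal to that from Not advertise:
  Firm 1's expected payoff from Advertise: q·3 + (1−q)·3 = 3
  Firm 1's expected payoff from Not advertise: q·6 + (1−q)·0 = 6q
  3 = 6q  ⇒  -6q = -3  ⇒  q = 1/2.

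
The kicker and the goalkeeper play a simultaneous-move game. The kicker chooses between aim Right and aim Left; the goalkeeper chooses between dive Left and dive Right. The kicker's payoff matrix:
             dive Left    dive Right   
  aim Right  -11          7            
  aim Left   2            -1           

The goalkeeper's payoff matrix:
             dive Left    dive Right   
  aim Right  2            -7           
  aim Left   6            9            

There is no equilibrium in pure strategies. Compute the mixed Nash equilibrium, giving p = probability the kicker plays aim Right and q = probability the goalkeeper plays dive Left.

p = 1/4, q = 8/21

Set the goalkeeper's expected payoff from dive Left equal to that from dive Right:
  the goalkeeper's payoff from dive Left: p·2 + (1−p)·6 = -4p + 6
  the goalkeeper's payoff from dive Right: p·(-7) + (1−p)·9 = -16p + 9
  -4p + 6 = -16p + 9  ⇒  12p = 3  ⇒  p = 1/4.
The goalkeeper's mix must leave the kicker indifferent between aim Right and aim Left.
  the kicker's payoff from aim Right: q·(-11) + (1−q)·7 = -18q + 7
  the kicker's payoff from aim Left: q·2 + (1−q)·(-1) = 3q - 1
  -18q + 7 = 3q - 1  ⇒  -21q = -8  ⇒  q = 8/21.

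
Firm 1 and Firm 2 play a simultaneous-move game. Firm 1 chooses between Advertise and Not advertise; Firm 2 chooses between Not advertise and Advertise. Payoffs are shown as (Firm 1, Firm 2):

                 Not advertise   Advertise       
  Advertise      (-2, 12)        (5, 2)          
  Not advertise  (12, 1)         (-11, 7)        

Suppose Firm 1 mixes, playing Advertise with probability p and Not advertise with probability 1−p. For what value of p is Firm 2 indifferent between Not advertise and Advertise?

p = 3/8

Firm 2's indifference between Not advertise and Advertise determines Firm 1's mixing probability p:
  Firm 2's expected payoff from Not advertise: p·12 + (1−p)·1 = 11p + 1
  Firm 2's expected payoff from Advertise: p·2 + (1−p)·7 = -5p + 7
  11p + 1 = -5p + 7  ⇒  16p = 6  ⇒  p = 3/8.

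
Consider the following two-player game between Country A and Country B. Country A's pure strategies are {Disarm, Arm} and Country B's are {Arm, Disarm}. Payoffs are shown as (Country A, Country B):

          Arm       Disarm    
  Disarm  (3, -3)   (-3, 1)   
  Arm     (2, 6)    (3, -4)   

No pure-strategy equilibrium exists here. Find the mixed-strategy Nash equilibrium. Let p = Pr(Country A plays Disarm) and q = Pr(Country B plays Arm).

p = 5/7, q = 6/7

For Country B to be willing to mix, Country B must be indifferent between Arm and Disarm, which pins down Country A's mix.
  Country B's expected payoff from Arm: p·(-3) + (1−p)·6 = -9p + 6
  Country B's expected payoff from Disarm: p·1 + (1−p)·(-4) = 5p - 4
  -9p + 6 = 5p - 4  ⇒  -14p = -10  ⇒  p = 5/7.
Country B's mix must leave Country A indifferent between Disarm and Arm.
  Country A's payoff to Disarm: q·3 + (1−q)·(-3) = 6q - 3
  Country A's payoff to Arm: q·2 + (1−q)·3 = -q + 3
  6q - 3 = -q + 3  ⇒  7q = 6  ⇒  q = 6/7.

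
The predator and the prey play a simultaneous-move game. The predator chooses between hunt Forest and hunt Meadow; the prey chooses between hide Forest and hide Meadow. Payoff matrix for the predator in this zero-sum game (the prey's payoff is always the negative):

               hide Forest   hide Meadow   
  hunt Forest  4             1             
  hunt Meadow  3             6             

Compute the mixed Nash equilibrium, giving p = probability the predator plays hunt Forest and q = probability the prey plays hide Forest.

In a mixed equilibrium the prey is indifferent between hide Forest and hide Meadow; this condition fixes p.
  the prey's expected payoff from hide Forest: p·(-4) + (1−p)·(-3) = -p - 3
  the prey's expected payoff from hide Meadow: p·(-1) + (1−p)·(-6) = 5p - 6
  -p - 3 = 5p - 6  ⇒  -6p = -3  ⇒  p = 1/2.
For the predator to be willing to mix, the predator must be indifferent between hunt Forest and hunt Meadow, which pins down the prey's mix.
  the predator's payoff to hunt Forest: q·4 + (1−q)·1 = 3q + 1
  the predator's payoff to hunt Meadow: q·3 + (1−q)·6 = -3q + 6
  3q + 1 = -3q + 6  ⇒  6q = 5  ⇒  q = 5/6.

p = 1/2, q = 5/6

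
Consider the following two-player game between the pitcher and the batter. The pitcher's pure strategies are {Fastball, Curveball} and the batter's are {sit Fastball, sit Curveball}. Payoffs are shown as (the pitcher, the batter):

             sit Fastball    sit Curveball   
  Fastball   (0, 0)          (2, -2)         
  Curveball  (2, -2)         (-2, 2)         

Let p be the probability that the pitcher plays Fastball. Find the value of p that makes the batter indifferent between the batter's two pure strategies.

The batter's indifference between sit Fastball and sit Curveball determines the pitcher's mixing probability p:
  the batter's payoff from sit Fastball: p·0 + (1−p)·(-2) = 2p - 2
  the batter's payoff from sit Curveball: p·(-2) + (1−p)·2 = -4p + 2
  2p - 2 = -4p + 2  ⇒  6p = 4  ⇒  p = 2/3.

p = 2/3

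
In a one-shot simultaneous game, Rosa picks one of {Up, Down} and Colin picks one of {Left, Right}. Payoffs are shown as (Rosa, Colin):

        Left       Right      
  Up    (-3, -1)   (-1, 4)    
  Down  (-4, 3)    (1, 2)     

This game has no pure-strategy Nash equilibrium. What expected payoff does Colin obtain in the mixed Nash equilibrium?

In a mixed equilibrium Colin is indifferent between Left and Right; this condition fixes p.
  Colin's payoff to Left: p·(-1) + (1−p)·3 = -4p + 3
  Colin's payoff to Right: p·4 + (1−p)·2 = 2p + 2
  -4p + 3 = 2p + 2  ⇒  -6p = -1  ⇒  p = 1/6.
At equilibrium Colin is indifferent across columns, so Colin's payoff equals the payoff from Left: (1/6)·(-1) + (5/6)·3 = 7/3.

7/3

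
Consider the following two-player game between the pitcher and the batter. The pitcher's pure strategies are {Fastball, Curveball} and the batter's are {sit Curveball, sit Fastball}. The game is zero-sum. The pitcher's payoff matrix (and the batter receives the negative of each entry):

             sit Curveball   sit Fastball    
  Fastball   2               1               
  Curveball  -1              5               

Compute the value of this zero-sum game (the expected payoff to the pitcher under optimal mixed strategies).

In a mixed equilibrium the pitcher is indifferent between Fastball and Curveball; this condition fixes q.
  the pitcher's payoff to Fastball: q·2 + (1−q)·1 = q + 1
  the pitcher's payoff to Curveball: q·(-1) + (1−q)·5 = -6q + 5
  q + 1 = -6q + 5  ⇒  7q = 4  ⇒  q = 4/7.
The value is the pitcher's expected payoff against this mix (using Fastball): (4/7)·2 + (3/7)·1 = 11/7.

v = 11/7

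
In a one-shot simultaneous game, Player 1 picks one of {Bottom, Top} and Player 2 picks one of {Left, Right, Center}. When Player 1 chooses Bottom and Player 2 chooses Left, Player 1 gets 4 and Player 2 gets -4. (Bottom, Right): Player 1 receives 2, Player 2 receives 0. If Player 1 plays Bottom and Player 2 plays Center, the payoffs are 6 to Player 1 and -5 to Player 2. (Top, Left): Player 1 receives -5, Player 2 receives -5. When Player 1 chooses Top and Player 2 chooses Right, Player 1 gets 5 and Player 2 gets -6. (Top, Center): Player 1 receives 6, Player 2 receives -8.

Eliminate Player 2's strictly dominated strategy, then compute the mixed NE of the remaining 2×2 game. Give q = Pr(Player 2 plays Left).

q = 1/4

Player 2's strategy Center is strictly dominated by Left: -4 > -5 and -5 > -8. Eliminate Center.
Player 2's mix must leave Player 1 indifferent between Bottom and Top.
  Player 1's payoff to Bottom: q·4 + (1−q)·2 = 2q + 2
  Player 1's payoff to Top: q·(-5) + (1−q)·5 = -10q + 5
  2q + 2 = -10q + 5  ⇒  12q = 3  ⇒  q = 1/4.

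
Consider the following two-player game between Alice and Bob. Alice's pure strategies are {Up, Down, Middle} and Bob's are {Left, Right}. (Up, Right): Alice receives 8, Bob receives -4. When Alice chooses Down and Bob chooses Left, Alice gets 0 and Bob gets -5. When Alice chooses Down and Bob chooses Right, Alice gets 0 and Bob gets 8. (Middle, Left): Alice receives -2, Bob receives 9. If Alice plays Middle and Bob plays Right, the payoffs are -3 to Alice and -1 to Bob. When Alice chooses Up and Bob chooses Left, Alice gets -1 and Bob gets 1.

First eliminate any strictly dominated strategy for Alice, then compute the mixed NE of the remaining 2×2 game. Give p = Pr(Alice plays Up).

Alice's strategy Middle is strictly dominated by Down: 0 > -2 and 0 > -3. Eliminate Middle.
In a mixed equilibrium Bob is indifferent between Left and Right; this condition fixes p.
  Bob's expected payoff from Left: p·1 + (1−p)·(-5) = 6p - 5
  Bob's expected payoff from Right: p·(-4) + (1−p)·8 = -12p + 8
  6p - 5 = -12p + 8  ⇒  18p = 13  ⇒  p = 13/18.

p = 13/18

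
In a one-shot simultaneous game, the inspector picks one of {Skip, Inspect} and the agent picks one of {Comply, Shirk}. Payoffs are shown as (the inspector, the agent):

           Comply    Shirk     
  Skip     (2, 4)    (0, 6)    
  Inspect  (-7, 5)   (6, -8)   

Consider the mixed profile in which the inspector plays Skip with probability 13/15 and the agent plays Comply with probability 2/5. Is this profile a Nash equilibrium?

Yes

Check the agent's indifference given the inspector's mix p = 13/15:
  payoff from Comply = 62/15; payoff from Shirk = 62/15 — equal.
Check the inspector's indifference given the agent's mix q = 2/5:
  payoff from Skip = 4/5; payoff from Inspect = 4/5 — equal.
Both players are indifferent, so neither can profitably deviate.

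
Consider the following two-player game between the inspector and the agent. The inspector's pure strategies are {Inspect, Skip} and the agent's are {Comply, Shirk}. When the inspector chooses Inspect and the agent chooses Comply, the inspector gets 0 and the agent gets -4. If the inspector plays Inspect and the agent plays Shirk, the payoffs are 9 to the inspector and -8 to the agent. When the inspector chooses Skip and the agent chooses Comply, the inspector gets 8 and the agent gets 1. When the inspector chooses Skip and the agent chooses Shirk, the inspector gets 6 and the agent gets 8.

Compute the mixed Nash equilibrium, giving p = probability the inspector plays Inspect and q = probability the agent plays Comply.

p = 7/11, q = 3/11

In a mixed equilibrium the agent is indifferent between Comply and Shirk; this condition fixes p.
  the agent's expected payoff from Comply: p·(-4) + (1−p)·1 = -5p + 1
  the agent's expected payoff from Shirk: p·(-8) + (1−p)·8 = -16p + 8
  -5p + 1 = -16p + 8  ⇒  11p = 7  ⇒  p = 7/11.
The inspector's indifference between Inspect and Skip determines the agent's mixing probability q:
  the inspector's payoff to Inspect: q·0 + (1−q)·9 = -9q + 9
  the inspector's payoff to Skip: q·8 + (1−q)·6 = 2q + 6
  -9q + 9 = 2q + 6  ⇒  -11q = -3  ⇒  q = 3/11.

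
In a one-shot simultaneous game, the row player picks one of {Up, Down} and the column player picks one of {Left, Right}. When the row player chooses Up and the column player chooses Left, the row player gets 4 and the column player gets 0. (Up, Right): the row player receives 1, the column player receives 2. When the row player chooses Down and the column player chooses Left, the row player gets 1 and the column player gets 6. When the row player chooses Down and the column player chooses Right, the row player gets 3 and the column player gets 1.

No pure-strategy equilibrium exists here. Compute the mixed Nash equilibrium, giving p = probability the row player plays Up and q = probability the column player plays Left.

In a mixed equilibrium the column player is indifferent between Left and Right; this condition fixes p.
  the column player's payoff from Left: p·0 + (1−p)·6 = -6p + 6
  the column player's payoff from Right: p·2 + (1−p)·1 = p + 1
  -6p + 6 = p + 1  ⇒  -7p = -5  ⇒  p = 5/7.
Set the row player's expected payoff from Up equal to that from Down:
  the row player's expected payoff from Up: q·4 + (1−q)·1 = 3q + 1
  the row player's expected payoff from Down: q·1 + (1−q)·3 = -2q + 3
  3q + 1 = -2q + 3  ⇒  5q = 2  ⇒  q = 2/5.

p = 5/7, q = 2/5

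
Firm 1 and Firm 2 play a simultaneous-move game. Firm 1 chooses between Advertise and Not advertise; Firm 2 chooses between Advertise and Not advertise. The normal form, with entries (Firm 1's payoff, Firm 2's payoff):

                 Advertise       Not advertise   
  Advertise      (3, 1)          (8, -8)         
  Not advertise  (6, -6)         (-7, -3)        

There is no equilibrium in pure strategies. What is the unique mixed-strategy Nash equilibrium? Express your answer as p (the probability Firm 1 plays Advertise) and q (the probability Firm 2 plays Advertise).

p = 1/4, q = 5/6

Set Firm 2's expected payoff from Advertise equal to that from Not advertise:
  Firm 2's payoff from Advertise: p·1 + (1−p)·(-6) = 7p - 6
  Firm 2's payoff from Not advertise: p·(-8) + (1−p)·(-3) = -5p - 3
  7p - 6 = -5p - 3  ⇒  12p = 3  ⇒  p = 1/4.
Firm 1's indifference between Advertise and Not advertise determines Firm 2's mixing probability q:
  Firm 1's payoff from Advertise: q·3 + (1−q)·8 = -5q + 8
  Firm 1's payoff from Not advertise: q·6 + (1−q)·(-7) = 13q - 7
  -5q + 8 = 13q - 7  ⇒  -18q = -15  ⇒  q = 5/6.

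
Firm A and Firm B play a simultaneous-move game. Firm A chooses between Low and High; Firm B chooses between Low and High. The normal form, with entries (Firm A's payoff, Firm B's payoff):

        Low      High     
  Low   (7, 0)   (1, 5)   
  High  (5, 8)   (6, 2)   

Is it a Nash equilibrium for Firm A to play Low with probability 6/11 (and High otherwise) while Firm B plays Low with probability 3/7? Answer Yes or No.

Given Firm B's mix q = 3/7, Firm A's payoff from Low is 25/7 but from High is 39/7. Firm A strictly prefers High, so Firm A would not mix.
So the proposed profile is not a Nash equilibrium.

No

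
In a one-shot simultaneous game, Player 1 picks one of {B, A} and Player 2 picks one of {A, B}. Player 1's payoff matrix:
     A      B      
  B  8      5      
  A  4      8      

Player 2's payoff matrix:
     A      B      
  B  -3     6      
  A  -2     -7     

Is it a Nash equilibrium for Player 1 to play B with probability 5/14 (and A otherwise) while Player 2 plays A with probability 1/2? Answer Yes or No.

Given Player 2's mix q = 1/2, Player 1's payoff from B is 13/2 but from A is 6. Player 1 strictly prefers B, so Player 1 would not mix.
So the proposed profile is not a Nash equilibrium.

No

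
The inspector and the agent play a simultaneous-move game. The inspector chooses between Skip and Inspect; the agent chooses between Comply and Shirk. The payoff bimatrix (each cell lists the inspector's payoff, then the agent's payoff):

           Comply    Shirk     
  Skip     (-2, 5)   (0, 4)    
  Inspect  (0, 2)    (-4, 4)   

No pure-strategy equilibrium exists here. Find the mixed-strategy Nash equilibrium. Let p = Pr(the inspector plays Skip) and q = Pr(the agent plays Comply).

p = 2/3, q = 2/3

The agent's indifference between Comply and Shirk determines the inspector's mixing probability p:
  the agent's payoff to Comply: p·5 + (1−p)·2 = 3p + 2
  the agent's payoff to Shirk: p·4 + (1−p)·4 = 4
  3p + 2 = 4  ⇒  3p = 2  ⇒  p = 2/3.
For the inspector to be willing to mix, the inspector must be indifferent between Skip and Inspect, which pins down the agent's mix.
  the inspector's payoff to Skip: q·(-2) + (1−q)·0 = -2q
  the inspector's payoff to Inspect: q·0 + (1−q)·(-4) = 4q - 4
  -2q = 4q - 4  ⇒  -6q = -4  ⇒  q = 2/3.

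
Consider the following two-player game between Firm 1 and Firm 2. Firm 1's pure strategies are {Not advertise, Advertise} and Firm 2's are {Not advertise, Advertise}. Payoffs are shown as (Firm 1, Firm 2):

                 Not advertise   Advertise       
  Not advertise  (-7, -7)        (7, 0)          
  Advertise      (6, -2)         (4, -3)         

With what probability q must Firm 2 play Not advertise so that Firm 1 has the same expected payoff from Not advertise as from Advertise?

q = 3/16

Firm 1's indifference between Not advertise and Advertise determines Firm 2's mixing probability q:
  Firm 1's payoff from Not advertise: q·(-7) + (1−q)·7 = -14q + 7
  Firm 1's payoff from Advertise: q·6 + (1−q)·4 = 2q + 4
  -14q + 7 = 2q + 4  ⇒  -16q = -3  ⇒  q = 3/16.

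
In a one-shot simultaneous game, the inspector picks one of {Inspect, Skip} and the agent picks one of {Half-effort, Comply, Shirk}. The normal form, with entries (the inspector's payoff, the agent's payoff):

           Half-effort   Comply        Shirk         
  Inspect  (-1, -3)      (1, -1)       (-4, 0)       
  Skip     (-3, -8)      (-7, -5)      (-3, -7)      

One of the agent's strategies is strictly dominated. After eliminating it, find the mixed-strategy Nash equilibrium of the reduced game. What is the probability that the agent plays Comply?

The agent's strategy Half-effort is strictly dominated by Shirk: 0 > -3 and -7 > -8. Eliminate Half-effort.
In a mixed equilibrium the inspector is indifferent between Inspect and Skip; this condition fixes q.
  the inspector's payoff from Inspect: q·1 + (1−q)·(-4) = 5q - 4
  the inspector's payoff from Skip: q·(-7) + (1−q)·(-3) = -4q - 3
  5q - 4 = -4q - 3  ⇒  9q = 1  ⇒  q = 1/9.

q = 1/9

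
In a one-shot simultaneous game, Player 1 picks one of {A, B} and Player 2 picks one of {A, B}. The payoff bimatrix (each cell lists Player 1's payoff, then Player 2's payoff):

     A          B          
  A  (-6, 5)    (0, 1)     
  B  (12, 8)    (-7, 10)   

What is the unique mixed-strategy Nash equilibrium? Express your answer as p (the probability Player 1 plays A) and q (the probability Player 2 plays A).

Player 2's indifference between A and B determines Player 1's mixing probability p:
  Player 2's payoff to A: p·5 + (1−p)·8 = -3p + 8
  Player 2's payoff to B: p·1 + (1−p)·10 = -9p + 10
  -3p + 8 = -9p + 10  ⇒  6p = 2  ⇒  p = 1/3.
Set Player 1's expected payoff from A equal to that from B:
  Player 1's payoff from A: q·(-6) + (1−q)·0 = -6q
  Player 1's payoff from B: q·12 + (1−q)·(-7) = 19q - 7
  -6q = 19q - 7  ⇒  -25q = -7  ⇒  q = 7/25.

p = 1/3, q = 7/25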